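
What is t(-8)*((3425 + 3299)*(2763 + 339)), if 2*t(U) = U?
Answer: -83431392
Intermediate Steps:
t(U) = U/2
t(-8)*((3425 + 3299)*(2763 + 339)) = ((½)*(-8))*((3425 + 3299)*(2763 + 339)) = -26896*3102 = -4*20857848 = -83431392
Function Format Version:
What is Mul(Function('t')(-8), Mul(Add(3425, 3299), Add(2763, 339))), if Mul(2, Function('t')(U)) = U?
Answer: -83431392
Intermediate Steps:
Function('t')(U) = Mul(Rational(1, 2), U)
Mul(Function('t')(-8), Mul(Add(3425, 3299), Add(2763, 339))) = Mul(Mul(Rational(1, 2), -8), Mul(Add(3425, 3299), Add(2763, 339))) = Mul(-4, Mul(6724, 3102)) = Mul(-4, 20857848) = -83431392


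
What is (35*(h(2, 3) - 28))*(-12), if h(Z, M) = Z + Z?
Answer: 10080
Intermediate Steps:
h(Z, M) = 2*Z
(35*(h(2, 3) - 28))*(-12) = (35*(2*2 - 28))*(-12) = (35*(4 - 28))*(-12) = (35*(-24))*(-12) = -840*(-12) = 10080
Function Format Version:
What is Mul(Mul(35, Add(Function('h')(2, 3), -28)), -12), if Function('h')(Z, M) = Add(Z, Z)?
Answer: 10080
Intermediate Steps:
Function('h')(Z, M) = Mul(2, Z)
Mul(Mul(35, Add(Function('h')(2, 3), -28)), -12) = Mul(Mul(35, Add(Mul(2, 2), -28)), -12) = Mul(Mul(35, Add(4, -28)), -12) = Mul(Mul(35, -24), -12) = Mul(-840, -12) = 10080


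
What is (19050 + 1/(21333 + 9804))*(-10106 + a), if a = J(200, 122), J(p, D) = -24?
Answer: -6008709290630/31137 ≈ -1.9298e+8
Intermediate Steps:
a = -24
(19050 + 1/(21333 + 9804))*(-10106 + a) = (19050 + 1/(21333 + 9804))*(-10106 - 24) = (19050 + 1/31137)*(-10130) = (593159851/31137)*(-10130) = -6008709290630/31137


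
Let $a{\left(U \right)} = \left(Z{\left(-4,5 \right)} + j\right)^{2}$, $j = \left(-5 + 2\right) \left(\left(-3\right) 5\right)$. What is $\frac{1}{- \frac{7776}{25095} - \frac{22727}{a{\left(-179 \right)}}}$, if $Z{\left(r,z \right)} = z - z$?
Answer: $- \frac{3387825}{39072031} \approx -0.086707$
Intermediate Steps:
$j = 45$ ($j = \left(-3\right) \left(-15\right) = 45$)
$Z{\left(r,z \right)} = 0$
$a{\left(U \right)} = 2025$ ($a{\left(U \right)} = \left(0 + 45\right)^{2} = 45^{2} = 2025$)
$\frac{1}{- \frac{7776}{25095} - \frac{22727}{a{\left(-179 \right)}}} = \frac{1}{- \frac{7776}{25095} - \frac{22727}{2025}} = \frac{1}{\left(-7776\right) \frac{1}{25095} - \frac{22727}{2025}} = \frac{1}{- \frac{2592}{8365} - \frac{22727}{2025}} = \frac{1}{- \frac{39072031}{3387825}} = - \frac{3387825}{39072031}$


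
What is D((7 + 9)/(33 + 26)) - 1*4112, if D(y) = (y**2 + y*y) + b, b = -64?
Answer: -14536144/3481 ≈ -4175.9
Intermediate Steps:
D(y) = -64 + 2*y**2 (D(y) = (y**2 + y*y) - 64 = (y**2 + y**2) - 64 = 2*y**2 - 64 = -64 + 2*y**2)
D((7 + 9)/(33 + 26)) - 1*4112 = (-64 + 2*((7 + 9)/(33 + 26))**2) - 1*4112 = (-64 + 2*(16/59)**2) - 4112 = (-64 + 2*(256/3481)) - 4112 = (-64 + 512/3481) - 4112 = -222272/3481 - 4112 = -14536144/3481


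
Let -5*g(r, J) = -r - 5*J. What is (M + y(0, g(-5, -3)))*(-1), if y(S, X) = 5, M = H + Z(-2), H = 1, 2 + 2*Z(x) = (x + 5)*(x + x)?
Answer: 1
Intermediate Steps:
Z(x) = -1 + x*(5 + x) (Z(x) = -1 + ((x + 5)*(x + x))/2 = -1 + ((5 + x)*(2*x))/2 = -1 + (2*x*(5 + x))/2 = -1 + x*(5 + x))
M = -6 (M = 1 + (-1 + (-2)² + 5*(-2)) = 1 + (-1 + 4 - 10) = 1 - 7 = -6)
g(r, J) = J + r/5 (g(r, J) = -(-r - 5*J)/5 = J + r/5)
(M + y(0, g(-5, -3)))*(-1) = (-6 + 5)*(-1) = -1*(-1) = 1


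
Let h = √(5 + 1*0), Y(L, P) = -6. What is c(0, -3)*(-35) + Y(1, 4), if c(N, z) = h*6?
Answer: -6 - 210*√5 ≈ -475.57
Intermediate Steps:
h = √5 (h = √(5 + 0) = √5 ≈ 2.2361)
c(N, z) = 6*√5 (c(N, z) = √5*6 = 6*√5)
c(0, -3)*(-35) + Y(1, 4) = (6*√5)*(-35) - 6 = -210*√5 - 6 = -6 - 210*√5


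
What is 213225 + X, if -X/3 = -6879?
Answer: 233862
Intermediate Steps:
X = 20637 (X = -3*(-6879) = 20637)
213225 + X = 213225 + 20637 = 233862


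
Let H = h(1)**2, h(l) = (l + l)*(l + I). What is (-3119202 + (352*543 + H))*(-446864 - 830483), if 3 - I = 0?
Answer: 3740074570694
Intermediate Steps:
I = 3 (I = 3 - 1*0 = 3 + 0 = 3)
h(l) = 2*l*(3 + l) (h(l) = (l + l)*(l + 3) = (2*l)*(3 + l) = 2*l*(3 + l))
H = 64 (H = (2*1*(3 + 1))**2 = (2*1*4)**2 = 8**2 = 64)
(-3119202 + (352*543 + H))*(-446864 - 830483) = (-3119202 + (352*543 + 64))*(-446864 - 830483) = (-3119202 + (191136 + 64))*(-1277347) = (-3119202 + 191200)*(-1277347) = -2928002*(-1277347) = 3740074570694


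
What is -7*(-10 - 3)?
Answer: 91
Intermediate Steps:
-7*(-10 - 3) = -7*(-13) = 91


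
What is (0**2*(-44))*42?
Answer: 0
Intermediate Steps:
(0**2*(-44))*42 = (0*(-44))*42 = 0*42 = 0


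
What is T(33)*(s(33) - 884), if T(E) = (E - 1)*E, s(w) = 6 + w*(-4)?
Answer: -1066560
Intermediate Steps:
s(w) = 6 - 4*w
T(E) = E*(-1 + E) (T(E) = (-1 + E)*E = E*(-1 + E))
T(33)*(s(33) - 884) = (33*(-1 + 33))*((6 - 4*33) - 884) = (33*32)*((6 - 132) - 884) = 1056*(-126 - 884) = 1056*(-1010) = -1066560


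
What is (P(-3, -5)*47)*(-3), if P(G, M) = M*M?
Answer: -3525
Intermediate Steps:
P(G, M) = M²
(P(-3, -5)*47)*(-3) = ((-5)²*47)*(-3) = (25*47)*(-3) = 1175*(-3) = -3525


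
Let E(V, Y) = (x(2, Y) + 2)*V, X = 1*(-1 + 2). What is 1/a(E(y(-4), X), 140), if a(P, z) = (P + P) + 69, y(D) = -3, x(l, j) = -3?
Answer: 1/75 ≈ 0.013333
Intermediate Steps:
X = 1 (X = 1*1 = 1)
E(V, Y) = -V (E(V, Y) = (-3 + 2)*V = -V)
a(P, z) = 69 + 2*P (a(P, z) = 2*P + 69 = 69 + 2*P)
1/a(E(y(-4), X), 140) = 1/(69 + 2*(-1*(-3))) = 1/(69 + 2*3) = 1/(69 + 6) = 1/75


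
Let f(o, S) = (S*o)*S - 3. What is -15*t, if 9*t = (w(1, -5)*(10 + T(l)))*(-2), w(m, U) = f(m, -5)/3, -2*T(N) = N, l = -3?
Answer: 2530/9 ≈ 281.11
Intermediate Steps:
T(N) = -N/2
f(o, S) = -3 + o*S² (f(o, S) = o*S² - 3 = -3 + o*S²)
w(m, U) = -1 + 25*m/3 (w(m, U) = (-3 + m*(-5)²)/3 = (-3 + m*25)*(⅓) = (-3 + 25*m)*(⅓) = -1 + 25*m/3)
t = -506/27 (t = (((-1 + (25/3)*1)*(10 - ½*(-3)))*(-2))/9 = (((-1 + 25/3)*(10 + 3/2))*(-2))/9 = (((22/3)*(23/2))*(-2))/9 = ((253/3)*(-2))/9 = (⅑)*(-506/3) = -506/27 ≈ -18.741)
-15*t = -15*(-506/27) = 2530/9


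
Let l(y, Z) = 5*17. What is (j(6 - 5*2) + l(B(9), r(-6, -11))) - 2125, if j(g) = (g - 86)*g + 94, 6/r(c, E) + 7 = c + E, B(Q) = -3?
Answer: -1586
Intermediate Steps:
r(c, E) = 6/(-7 + E + c) (r(c, E) = 6/(-7 + (c + E)) = 6/(-7 + (E + c)) = 6/(-7 + E + c))
l(y, Z) = 85
j(g) = 94 + g*(-86 + g) (j(g) = (-86 + g)*g + 94 = g*(-86 + g) + 94 = 94 + g*(-86 + g))
(j(6 - 5*2) + l(B(9), r(-6, -11))) - 2125 = ((94 + (6 - 5*2)² - 86*(6 - 5*2)) + 85) - 2125 = ((94 + (6 - 10)² - 86*(6 - 10)) + 85) - 2125 = ((94 + (-4)² - 86*(-4)) + 85) - 2125 = ((94 + 16 + 344) + 85) - 2125 = (454 + 85) - 2125 = 539 - 2125 = -1586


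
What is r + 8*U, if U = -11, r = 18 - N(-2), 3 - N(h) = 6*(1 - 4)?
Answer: -91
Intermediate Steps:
N(h) = 21 (N(h) = 3 - 6*(1 - 4) = 3 - 6*(-3) = 3 - 1*(-18) = 3 + 18 = 21)
r = -3 (r = 18 - 1*21 = 18 - 21 = -3)
r + 8*U = -3 + 8*(-11) = -3 - 88 = -91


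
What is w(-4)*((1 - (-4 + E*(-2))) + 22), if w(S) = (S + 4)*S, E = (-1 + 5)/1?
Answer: 0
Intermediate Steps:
E = 4 (E = 4*1 = 4)
w(S) = S*(4 + S) (w(S) = (4 + S)*S = S*(4 + S))
w(-4)*((1 - (-4 + E*(-2))) + 22) = (-4*(4 - 4))*((1 - (-4 + 4*(-2))) + 22) = (-4*0)*((1 - (-4 - 8)) + 22) = 0*((1 - 1*(-12)) + 22) = 0*((1 + 12) + 22) = 0*(13 + 22) = 0*35 = 0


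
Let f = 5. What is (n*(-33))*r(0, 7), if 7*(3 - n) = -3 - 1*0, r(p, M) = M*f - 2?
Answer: -26136/7 ≈ -3733.7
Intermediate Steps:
r(p, M) = -2 + 5*M (r(p, M) = M*5 - 2 = 5*M - 2 = -2 + 5*M)
n = 24/7 (n = 3 - (-3 - 1*0)/7 = 3 - (-3 + 0)/7 = 3 - 1/7*(-3) = 3 + 3/7 = 24/7 ≈ 3.4286)
(n*(-33))*r(0, 7) = ((24/7)*(-33))*(-2 + 5*7) = -792*(-2 + 35)/7 = -792/7*33 = -26136/7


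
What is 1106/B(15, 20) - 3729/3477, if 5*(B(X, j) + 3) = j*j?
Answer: 169449/12749 ≈ 13.291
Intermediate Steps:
B(X, j) = -3 + j²/5 (B(X, j) = -3 + (j*j)/5 = -3 + j²/5)
1106/B(15, 20) - 3729/3477 = 1106/(-3 + (⅕)*20²) - 3729/3477 = 1106/(-3 + (⅕)*400) - 3729*1/3477 = 1106/(-3 + 80) - 1243/1159 = 1106/77 - 1243/1159 = 1106*(1/77) - 1243/1159 = 158/11 - 1243/1159 = 169449/12749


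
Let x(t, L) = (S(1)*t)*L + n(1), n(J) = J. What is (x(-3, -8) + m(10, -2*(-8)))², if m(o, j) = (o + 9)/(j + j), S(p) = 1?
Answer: 670761/1024 ≈ 655.04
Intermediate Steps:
m(o, j) = (9 + o)/(2*j) (m(o, j) = (9 + o)/((2*j)) = (9 + o)*(1/(2*j)) = (9 + o)/(2*j))
x(t, L) = 1 + L*t (x(t, L) = (1*t)*L + 1 = t*L + 1 = L*t + 1 = 1 + L*t)
(x(-3, -8) + m(10, -2*(-8)))² = ((1 - 8*(-3)) + (9 + 10)/(2*((-2*(-8)))))² = ((1 + 24) + (½)*19/16)² = (25 + (½)*(1/16)*19)² = (25 + 19/32)² = (819/32)² = 670761/1024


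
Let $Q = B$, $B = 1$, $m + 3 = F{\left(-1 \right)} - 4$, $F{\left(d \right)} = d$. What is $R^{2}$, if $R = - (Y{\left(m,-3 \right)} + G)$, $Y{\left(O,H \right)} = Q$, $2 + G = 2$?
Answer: $1$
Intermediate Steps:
$G = 0$ ($G = -2 + 2 = 0$)
$m = -8$ ($m = -3 - 5 = -8$)
$Q = 1$
$Y{\left(O,H \right)} = 1$
$R = -1$ ($R = - (1 + 0) = \left(-1\right) 1 = -1$)
$R^{2} = \left(-1\right)^{2} = 1$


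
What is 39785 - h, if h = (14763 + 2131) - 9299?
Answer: 32190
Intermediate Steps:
h = 7595 (h = 16894 - 9299 = 7595)
39785 - h = 39785 - 1*7595 = 39785 - 7595 = 32190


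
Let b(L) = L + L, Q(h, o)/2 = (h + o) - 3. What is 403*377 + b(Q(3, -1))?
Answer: 151927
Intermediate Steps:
Q(h, o) = -6 + 2*h + 2*o (Q(h, o) = 2*((h + o) - 3) = 2*(-3 + h + o) = -6 + 2*h + 2*o)
b(L) = 2*L
403*377 + b(Q(3, -1)) = 403*377 + 2*(-6 + 2*3 + 2*(-1)) = 151931 + 2*(-6 + 6 - 2) = 151931 + 2*(-2) = 151931 - 4 = 151927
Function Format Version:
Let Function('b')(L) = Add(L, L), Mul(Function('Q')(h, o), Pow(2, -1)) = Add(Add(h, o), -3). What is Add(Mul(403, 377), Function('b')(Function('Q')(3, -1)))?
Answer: 151927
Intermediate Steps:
Function('Q')(h, o) = Add(-6, Mul(2, h), Mul(2, o)) (Function('Q')(h, o) = Mul(2, Add(Add(h, o), -3)) = Mul(2, Add(-3, h, o)) = Add(-6, Mul(2, h), Mul(2, o)))
Function('b')(L) = Mul(2, L)
Add(Mul(403, 377), Function('b')(Function('Q')(3, -1))) = Add(Mul(403, 377), Mul(2, Add(-6, Mul(2, 3), Mul(2, -1)))) = Add(151931, Mul(2, Add(-6, 6, -2))) = Add(151931, Mul(2, -2)) = Add(151931, -4) = 151927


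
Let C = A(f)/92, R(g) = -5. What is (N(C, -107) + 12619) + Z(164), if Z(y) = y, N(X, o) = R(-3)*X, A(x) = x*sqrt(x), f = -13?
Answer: 12783 + 65*I*sqrt(13)/92 ≈ 12783.0 + 2.5474*I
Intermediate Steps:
A(x) = x**(3/2)
C = -13*I*sqrt(13)/92 (C = (-13)**(3/2)/92 = -13*I*sqrt(13)*(1/92) = -13*I*sqrt(13)/92 ≈ -0.50948*I)
N(X, o) = -5*X
(N(C, -107) + 12619) + Z(164) = (-(-65)*I*sqrt(13)/92 + 12619) + 164 = (65*I*sqrt(13)/92 + 12619) + 164 = (12619 + 65*I*sqrt(13)/92) + 164 = 12783 + 65*I*sqrt(13)/92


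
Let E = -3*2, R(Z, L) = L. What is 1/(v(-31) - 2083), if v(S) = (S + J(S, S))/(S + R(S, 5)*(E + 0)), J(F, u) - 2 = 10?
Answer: -61/127044 ≈ -0.00048015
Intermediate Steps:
J(F, u) = 12 (J(F, u) = 2 + 10 = 12)
E = -6
v(S) = (12 + S)/(-30 + S) (v(S) = (S + 12)/(S + 5*(-6 + 0)) = (12 + S)/(S + 5*(-6)) = (12 + S)/(S - 30) = (12 + S)/(-30 + S))
1/(v(-31) - 2083) = 1/((12 - 31)/(-30 - 31) - 2083) = 1/(-19/(-61) - 2083) = 1/(-1/61*(-19) - 2083) = 1/(19/61 - 2083) = 1/(-127044/61) = -61/127044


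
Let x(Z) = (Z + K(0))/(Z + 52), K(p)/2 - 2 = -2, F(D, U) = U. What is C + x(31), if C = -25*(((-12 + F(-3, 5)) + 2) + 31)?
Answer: -53919/83 ≈ -649.63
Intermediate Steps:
K(p) = 0 (K(p) = 4 + 2*(-2) = 4 - 4 = 0)
x(Z) = Z/(52 + Z) (x(Z) = (Z + 0)/(Z + 52) = Z/(52 + Z))
C = -650 (C = -25*(((-12 + 5) + 2) + 31) = -25*((-7 + 2) + 31) = -25*(-5 + 31) = -25*26 = -650)
C + x(31) = -650 + 31/(52 + 31) = -650 + 31/83 = -53919/83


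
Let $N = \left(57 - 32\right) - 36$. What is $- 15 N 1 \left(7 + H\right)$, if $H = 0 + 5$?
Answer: $1980$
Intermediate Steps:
$H = 5$
$N = -11$ ($N = 25 - 36 = -11$)
$- 15 N 1 \left(7 + H\right) = \left(-15\right) \left(-11\right) 1 \left(7 + 5\right) = 165 \cdot 1 \cdot 12 = 165 \cdot 12 = 1980$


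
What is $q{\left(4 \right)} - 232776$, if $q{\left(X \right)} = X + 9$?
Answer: $-232763$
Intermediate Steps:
$q{\left(X \right)} = 9 + X$
$q{\left(4 \right)} - 232776 = \left(9 + 4\right) - 232776 = 13 - 232776 = -232763$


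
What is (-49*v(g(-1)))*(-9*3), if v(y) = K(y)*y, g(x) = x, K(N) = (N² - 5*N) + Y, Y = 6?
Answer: -15876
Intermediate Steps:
K(N) = 6 + N² - 5*N (K(N) = (N² - 5*N) + 6 = 6 + N² - 5*N)
v(y) = y*(6 + y² - 5*y) (v(y) = (6 + y² - 5*y)*y = y*(6 + y² - 5*y))
(-49*v(g(-1)))*(-9*3) = (-(-49)*(6 + (-1)² - 5*(-1)))*(-9*3) = -(-49)*(6 + 1 + 5)*(-27) = -(-49)*12*(-27) = -49*(-12)*(-27) = 588*(-27) = -15876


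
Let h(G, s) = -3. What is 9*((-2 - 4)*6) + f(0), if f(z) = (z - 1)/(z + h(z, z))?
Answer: -971/3 ≈ -323.67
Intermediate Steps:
f(z) = (-1 + z)/(-3 + z) (f(z) = (z - 1)/(z - 3) = (-1 + z)/(-3 + z))
9*((-2 - 4)*6) + f(0) = 9*((-2 - 4)*6) + (-1 + 0)/(-3 + 0) = 9*(-6*6) - 1/(-3) = 9*(-36) - ⅓*(-1) = -324 + ⅓ = -971/3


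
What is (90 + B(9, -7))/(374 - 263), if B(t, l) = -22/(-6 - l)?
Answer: 68/111 ≈ 0.61261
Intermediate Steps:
(90 + B(9, -7))/(374 - 263) = (90 + 22/(6 - 7))/(374 - 263) = (90 + 22/(-1))/111 = (90 + 22*(-1))*(1/111) = (90 - 22)*(1/111) = 68*(1/111) = 68/111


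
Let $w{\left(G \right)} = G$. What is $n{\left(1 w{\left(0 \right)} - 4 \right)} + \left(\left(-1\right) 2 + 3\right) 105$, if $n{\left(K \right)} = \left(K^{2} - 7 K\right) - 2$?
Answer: $147$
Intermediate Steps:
$n{\left(K \right)} = -2 + K^{2} - 7 K$
$n{\left(1 w{\left(0 \right)} - 4 \right)} + \left(\left(-1\right) 2 + 3\right) 105 = \left(-2 + \left(1 \cdot 0 - 4\right)^{2} - 7 \left(1 \cdot 0 - 4\right)\right) + \left(\left(-1\right) 2 + 3\right) 105 = \left(-2 + \left(0 - 4\right)^{2} - 7 \left(0 - 4\right)\right) + \left(-2 + 3\right) 105 = \left(-2 + \left(-4\right)^{2} - -28\right) + 1 \cdot 105 = \left(-2 + 16 + 28\right) + 105 = 42 + 105 = 147$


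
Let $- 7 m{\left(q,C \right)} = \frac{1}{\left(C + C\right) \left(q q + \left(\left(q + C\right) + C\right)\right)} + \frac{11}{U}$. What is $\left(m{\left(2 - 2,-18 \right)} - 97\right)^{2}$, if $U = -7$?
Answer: $\frac{37768878718321}{4032758016} \approx 9365.5$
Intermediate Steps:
$m{\left(q,C \right)} = \frac{11}{49} - \frac{1}{14 C \left(q + q^{2} + 2 C\right)}$ ($m{\left(q,C \right)} = - \frac{\frac{1}{\left(C + C\right) \left(q q + \left(\left(q + C\right) + C\right)\right)} + \frac{11}{-7}}{7} = - \frac{\frac{1}{2 C \left(q^{2} + \left(\left(C + q\right) + C\right)\right)} + 11 \left(- \frac{1}{7}\right)}{7} = - \frac{\frac{\frac{1}{2} \frac{1}{C}}{q^{2} + \left(q + 2 C\right)} - \frac{11}{7}}{7} = - \frac{\frac{\frac{1}{2} \frac{1}{C}}{q + q^{2} + 2 C} - \frac{11}{7}}{7} = - \frac{\frac{1}{2 C \left(q + q^{2} + 2 C\right)} - \frac{11}{7}}{7} = - \frac{- \frac{11}{7} + \frac{1}{2 C \left(q + q^{2} + 2 C\right)}}{7} = \frac{11}{49} - \frac{1}{14 C \left(q + q^{2} + 2 C\right)}$)
$\left(m{\left(2 - 2,-18 \right)} - 97\right)^{2} = \left(\frac{-7 + 44 \left(-18\right)^{2} + 22 \left(-18\right) \left(2 - 2\right) + 22 \left(-18\right) \left(2 - 2\right)^{2}}{98 \left(-18\right) \left(\left(2 - 2\right) + \left(2 - 2\right)^{2} + 2 \left(-18\right)\right)} - 97\right)^{2} = \left(\frac{1}{98} \left(- \frac{1}{18}\right) \frac{1}{0 + 0^{2} - 36} \left(-7 + 44 \cdot 324 + 22 \left(-18\right) 0 + 22 \left(-18\right) 0^{2}\right) - 97\right)^{2} = \left(\frac{1}{98} \left(- \frac{1}{18}\right) \frac{1}{0 + 0 - 36} \left(-7 + 14256 + 0 + 22 \left(-18\right) 0\right) - 97\right)^{2} = \left(\frac{1}{98} \left(- \frac{1}{18}\right) \frac{1}{-36} \left(-7 + 14256 + 0 + 0\right) - 97\right)^{2} = \left(\frac{1}{98} \left(- \frac{1}{18}\right) \left(- \frac{1}{36}\right) 14249 - 97\right)^{2} = \left(\frac{14249}{63504} - 97\right)^{2} = \left(- \frac{6145639}{63504}\right)^{2} = \frac{37768878718321}{4032758016}$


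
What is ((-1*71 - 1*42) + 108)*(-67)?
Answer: 335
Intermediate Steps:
((-1*71 - 1*42) + 108)*(-67) = ((-71 - 42) + 108)*(-67) = (-113 + 108)*(-67) = -5*(-67) = 335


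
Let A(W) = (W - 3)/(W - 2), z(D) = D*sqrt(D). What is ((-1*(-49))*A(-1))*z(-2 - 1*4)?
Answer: -392*I*sqrt(6) ≈ -960.2*I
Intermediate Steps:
z(D) = D**(3/2)
A(W) = (-3 + W)/(-2 + W)
((-1*(-49))*A(-1))*z(-2 - 1*4) = ((-1*(-49))*((-3 - 1)/(-2 - 1)))*(-2 - 1*4)**(3/2) = (49*(-4/(-3)))*(-2 - 4)**(3/2) = (49*(-1/3*(-4)))*(-6)**(3/2) = (49*(4/3))*(-6*I*sqrt(6)) = 196*(-6*I*sqrt(6))/3 = -392*I*sqrt(6)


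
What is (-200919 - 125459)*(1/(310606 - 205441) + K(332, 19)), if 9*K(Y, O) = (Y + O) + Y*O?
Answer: -25395607953248/105165 ≈ -2.4148e+8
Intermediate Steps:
K(Y, O) = O/9 + Y/9 + O*Y/9 (K(Y, O) = ((Y + O) + Y*O)/9 = ((O + Y) + O*Y)/9 = (O + Y + O*Y)/9 = O/9 + Y/9 + O*Y/9)
(-200919 - 125459)*(1/(310606 - 205441) + K(332, 19)) = (-200919 - 125459)*(1/(310606 - 205441) + ((1/9)*19 + (1/9)*332 + (1/9)*19*332)) = -326378*(1/105165 + (19/9 + 332/9 + 6308/9)) = -326378*(1/105165 + 6659/9) = -326378*77810416/105165 = -25395607953248/105165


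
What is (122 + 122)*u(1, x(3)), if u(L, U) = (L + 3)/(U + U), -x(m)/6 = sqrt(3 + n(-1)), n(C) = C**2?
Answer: -122/3 ≈ -40.667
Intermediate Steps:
x(m) = -12 (x(m) = -6*sqrt(3 + (-1)**2) = -6*sqrt(3 + 1) = -6*sqrt(4) = -6*2 = -12)
u(L, U) = (3 + L)/(2*U) (u(L, U) = (3 + L)/((2*U)) = (3 + L)*(1/(2*U)) = (3 + L)/(2*U))
(122 + 122)*u(1, x(3)) = (122 + 122)*((1/2)*(3 + 1)/(-12)) = 244*((1/2)*(-1/12)*4) = 244*(-1/6) = -122/3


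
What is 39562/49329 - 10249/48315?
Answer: 468621703/794443545 ≈ 0.58987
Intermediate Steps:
39562/49329 - 10249/48315 = 468621703/794443545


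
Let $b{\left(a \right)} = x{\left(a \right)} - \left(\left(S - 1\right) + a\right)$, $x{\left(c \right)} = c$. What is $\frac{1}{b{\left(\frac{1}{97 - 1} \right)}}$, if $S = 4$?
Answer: $- \frac{1}{3} \approx -0.33333$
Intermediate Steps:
$b{\left(a \right)} = -3$ ($b{\left(a \right)} = a - \left(\left(4 - 1\right) + a\right) = a - \left(3 + a\right) = -3$)
$\frac{1}{b{\left(\frac{1}{97 - 1} \right)}} = \frac{1}{-3} = - \frac{1}{3}$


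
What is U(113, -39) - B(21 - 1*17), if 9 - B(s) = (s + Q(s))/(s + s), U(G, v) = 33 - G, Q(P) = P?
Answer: -88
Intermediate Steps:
B(s) = 8 (B(s) = 9 - (s + s)/(s + s) = 9 - 2*s/(2*s) = 9 - 2*s*1/(2*s) = 9 - 1*1 = 9 - 1 = 8)
U(113, -39) - B(21 - 1*17) = (33 - 1*113) - 1*8 = (33 - 113) - 8 = -80 - 8 = -88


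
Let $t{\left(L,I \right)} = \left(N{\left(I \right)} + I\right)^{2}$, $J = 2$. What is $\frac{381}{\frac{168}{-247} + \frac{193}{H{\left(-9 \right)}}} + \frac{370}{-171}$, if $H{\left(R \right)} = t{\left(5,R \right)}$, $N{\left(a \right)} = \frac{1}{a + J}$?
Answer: $\frac{65304380642}{281765421} \approx 231.77$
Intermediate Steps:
$N{\left(a \right)} = \frac{1}{2 + a}$ ($N{\left(a \right)} = \frac{1}{a + 2} = \frac{1}{2 + a}$)
$t{\left(L,I \right)} = \left(I + \frac{1}{2 + I}\right)^{2}$ ($t{\left(L,I \right)} = \left(\frac{1}{2 + I} + I\right)^{2} = \left(I + \frac{1}{2 + I}\right)^{2}$)
$H{\left(R \right)} = \left(R + \frac{1}{2 + R}\right)^{2}$
$\frac{381}{\frac{168}{-247} + \frac{193}{H{\left(-9 \right)}}} + \frac{370}{-171} = \frac{381}{\frac{168}{-247} + \frac{193}{\left(-9 + \frac{1}{2 - 9}\right)^{2}}} + \frac{370}{-171} = \frac{381}{168 \left(- \frac{1}{247}\right) + \frac{193}{\left(-9 + \frac{1}{-7}\right)^{2}}} + 370 \left(- \frac{1}{171}\right) = \frac{381}{- \frac{168}{247} + \frac{193}{\left(-9 - \frac{1}{7}\right)^{2}}} - \frac{370}{171} = \frac{381}{- \frac{168}{247} + \frac{193}{\left(- \frac{64}{7}\right)^{2}}} - \frac{370}{171} = \frac{381}{- \frac{168}{247} + \frac{193}{\frac{4096}{49}}} - \frac{370}{171} = \frac{381}{- \frac{168}{247} + 193 \cdot \frac{49}{4096}} - \frac{370}{171} = \frac{381}{- \frac{168}{247} + \frac{9457}{4096}} - \frac{370}{171} = \frac{381}{\frac{1647751}{1011712}} - \frac{370}{171} = 381 \cdot \frac{1011712}{1647751} - \frac{370}{171} = \frac{385462272}{1647751} - \frac{370}{171} = \frac{65304380642}{281765421}$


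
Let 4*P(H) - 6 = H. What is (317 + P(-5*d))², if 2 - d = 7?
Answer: 1687401/16 ≈ 1.0546e+5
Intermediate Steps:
d = -5 (d = 2 - 1*7 = 2 - 7 = -5)
P(H) = 3/2 + H/4
(317 + P(-5*d))² = (317 + (3/2 + (-5*(-5))/4))² = (317 + (3/2 + (¼)*25))² = (317 + (3/2 + 25/4))² = (317 + 31/4)² = (1299/4)² = 1687401/16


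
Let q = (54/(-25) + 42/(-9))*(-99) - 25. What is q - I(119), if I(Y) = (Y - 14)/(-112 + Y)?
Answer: 15896/25 ≈ 635.84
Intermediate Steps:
I(Y) = (-14 + Y)/(-112 + Y)
q = 16271/25 (q = (54*(-1/25) + 42*(-⅑))*(-99) - 25 = (-54/25 - 14/3)*(-99) - 25 = -512/75*(-99) - 25 = 16896/25 - 25 = 16271/25 ≈ 650.84)
q - I(119) = 16271/25 - (-14 + 119)/(-112 + 119) = 16271/25 - 105/7 = 16271/25 - 1*15 = 16271/25 - 15 = 15896/25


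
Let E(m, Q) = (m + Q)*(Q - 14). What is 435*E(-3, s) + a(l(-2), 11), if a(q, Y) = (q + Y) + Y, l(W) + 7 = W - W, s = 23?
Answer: 78315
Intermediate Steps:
l(W) = -7 (l(W) = -7 + (W - W) = -7 + 0 = -7)
E(m, Q) = (-14 + Q)*(Q + m) (E(m, Q) = (Q + m)*(-14 + Q) = (-14 + Q)*(Q + m))
a(q, Y) = q + 2*Y (a(q, Y) = (Y + q) + Y = q + 2*Y)
435*E(-3, s) + a(l(-2), 11) = 435*(23**2 - 14*23 - 14*(-3) + 23*(-3)) + (-7 + 2*11) = 435*(529 - 322 + 42 - 69) + (-7 + 22) = 435*180 + 15 = 78300 + 15 = 78315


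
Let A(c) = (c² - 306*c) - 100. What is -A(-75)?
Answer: -28475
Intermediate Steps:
A(c) = -100 + c² - 306*c
-A(-75) = -(-100 + (-75)² - 306*(-75)) = -(-100 + 5625 + 22950) = -1*28475 = -28475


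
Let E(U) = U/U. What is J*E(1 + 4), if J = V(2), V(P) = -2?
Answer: -2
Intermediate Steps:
J = -2
E(U) = 1
J*E(1 + 4) = -2*1 = -2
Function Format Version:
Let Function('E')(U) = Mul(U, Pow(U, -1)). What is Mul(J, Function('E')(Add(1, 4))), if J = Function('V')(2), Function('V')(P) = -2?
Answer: -2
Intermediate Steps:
J = -2
Function('E')(U) = 1
Mul(J, Function('E')(Add(1, 4))) = Mul(-2, 1) = -2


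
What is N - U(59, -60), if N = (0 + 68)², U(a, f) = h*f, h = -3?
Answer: 4444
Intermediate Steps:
U(a, f) = -3*f
N = 4624 (N = 68² = 4624)
N - U(59, -60) = 4624 - (-3)*(-60) = 4624 - 1*180 = 4624 - 180 = 4444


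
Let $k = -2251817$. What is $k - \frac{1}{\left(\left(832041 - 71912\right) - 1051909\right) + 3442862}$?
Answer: $- \frac{7095660015995}{3151082} \approx -2.2518 \cdot 10^{6}$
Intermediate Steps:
$k - \frac{1}{\left(\left(832041 - 71912\right) - 1051909\right) + 3442862} = -2251817 - \frac{1}{\left(\left(832041 - 71912\right) - 1051909\right) + 3442862} = -2251817 - \frac{1}{\left(760129 - 1051909\right) + 3442862} = -2251817 - \frac{1}{-291780 + 3442862} = -2251817 - \frac{1}{3151082} = - \frac{7095660015995}{3151082}$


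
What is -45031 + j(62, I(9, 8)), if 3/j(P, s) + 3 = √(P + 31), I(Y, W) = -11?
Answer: -1260865/28 + √93/28 ≈ -45031.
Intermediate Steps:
j(P, s) = 3/(-3 + √(31 + P)) (j(P, s) = 3/(-3 + √(P + 31)) = 3/(-3 + √(31 + P)))
-45031 + j(62, I(9, 8)) = -45031 + 3/(-3 + √(31 + 62)) = -45031 + 3/(-3 + √93)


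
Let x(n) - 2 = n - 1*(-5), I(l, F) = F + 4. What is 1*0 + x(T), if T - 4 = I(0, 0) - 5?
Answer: 10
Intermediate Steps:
I(l, F) = 4 + F
T = 3 (T = 4 + ((4 + 0) - 5) = 4 + (4 - 5) = 4 - 1 = 3)
x(n) = 7 + n (x(n) = 2 + (n - 1*(-5)) = 2 + (n + 5) = 2 + (5 + n) = 7 + n)
1*0 + x(T) = 1*0 + (7 + 3) = 0 + 10 = 10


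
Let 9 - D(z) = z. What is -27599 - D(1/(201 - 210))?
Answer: -248473/9 ≈ -27608.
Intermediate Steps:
D(z) = 9 - z
-27599 - D(1/(201 - 210)) = -27599 - (9 - 1/(201 - 210)) = -27599 - (9 - 1/(-9)) = -27599 - (9 - 1*(-⅑)) = -27599 - (9 + ⅑) = -27599 - 1*82/9 = -27599 - 82/9 = -248473/9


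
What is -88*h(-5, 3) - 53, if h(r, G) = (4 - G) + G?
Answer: -405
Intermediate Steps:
h(r, G) = 4
-88*h(-5, 3) - 53 = -88*4 - 53 = -352 - 53 = -405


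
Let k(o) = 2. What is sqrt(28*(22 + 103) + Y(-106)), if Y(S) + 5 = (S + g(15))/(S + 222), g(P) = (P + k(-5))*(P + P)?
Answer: 4*sqrt(183889)/29 ≈ 59.148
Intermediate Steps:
g(P) = 2*P*(2 + P) (g(P) = (P + 2)*(P + P) = (2 + P)*(2*P) = 2*P*(2 + P))
Y(S) = -5 + (510 + S)/(222 + S) (Y(S) = -5 + (S + 2*15*(2 + 15))/(S + 222) = -5 + (S + 2*15*17)/(222 + S) = -5 + (S + 510)/(222 + S) = -5 + (510 + S)/(222 + S))
sqrt(28*(22 + 103) + Y(-106)) = sqrt(28*(22 + 103) + 4*(-150 - 1*(-106))/(222 - 106)) = sqrt(28*125 + 4*(-150 + 106)/116) = sqrt(3500 + 4*(1/116)*(-44)) = sqrt(3500 - 44/29) = sqrt(101456/29) = 4*sqrt(183889)/29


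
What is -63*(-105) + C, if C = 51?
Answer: 6666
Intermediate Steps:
-63*(-105) + C = -63*(-105) + 51 = 6615 + 51 = 6666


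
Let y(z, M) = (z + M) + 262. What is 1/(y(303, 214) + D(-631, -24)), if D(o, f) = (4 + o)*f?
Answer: 1/15827 ≈ 6.3183e-5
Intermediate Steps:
y(z, M) = 262 + M + z (y(z, M) = (M + z) + 262 = 262 + M + z)
D(o, f) = f*(4 + o)
1/(y(303, 214) + D(-631, -24)) = 1/((262 + 214 + 303) - 24*(4 - 631)) = 1/(779 - 24*(-627)) = 1/(779 + 15048) = 1/15827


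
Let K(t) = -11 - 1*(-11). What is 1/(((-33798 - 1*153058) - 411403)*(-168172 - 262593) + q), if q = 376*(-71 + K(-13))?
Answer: 1/257709011439 ≈ 3.8803e-12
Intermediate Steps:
K(t) = 0 (K(t) = -11 + 11 = 0)
q = -26696 (q = 376*(-71 + 0) = 376*(-71) = -26696)
1/(((-33798 - 1*153058) - 411403)*(-168172 - 262593) + q) = 1/(((-33798 - 1*153058) - 411403)*(-168172 - 262593) - 26696) = 1/(((-33798 - 153058) - 411403)*(-430765) - 26696) = 1/((-186856 - 411403)*(-430765) - 26696) = 1/(-598259*(-430765) - 26696) = 1/(257709038135 - 26696) = 1/257709011439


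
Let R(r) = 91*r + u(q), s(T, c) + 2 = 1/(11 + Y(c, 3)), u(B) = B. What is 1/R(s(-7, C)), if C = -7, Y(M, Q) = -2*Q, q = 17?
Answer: -5/734 ≈ -0.0068120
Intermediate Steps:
s(T, c) = -9/5 (s(T, c) = -2 + 1/(11 - 2*3) = -2 + 1/(11 - 6) = -2 + 1/5 = -9/5)
R(r) = 17 + 91*r (R(r) = 91*r + 17 = 17 + 91*r)
1/R(s(-7, C)) = 1/(17 + 91*(-9/5)) = 1/(17 - 819/5) = 1/(-734/5) = -5/734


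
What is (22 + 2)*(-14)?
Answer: -336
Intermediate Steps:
(22 + 2)*(-14) = 24*(-14) = -336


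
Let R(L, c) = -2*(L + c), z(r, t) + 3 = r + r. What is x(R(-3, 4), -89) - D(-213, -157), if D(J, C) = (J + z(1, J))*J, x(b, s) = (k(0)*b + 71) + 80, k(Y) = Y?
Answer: -45431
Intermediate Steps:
z(r, t) = -3 + 2*r (z(r, t) = -3 + (r + r) = -3 + 2*r)
R(L, c) = -2*L - 2*c
x(b, s) = 151 (x(b, s) = (0*b + 71) + 80 = (0 + 71) + 80 = 71 + 80 = 151)
D(J, C) = J*(-1 + J) (D(J, C) = (J + (-3 + 2*1))*J = (J + (-3 + 2))*J = (J - 1)*J = (-1 + J)*J = J*(-1 + J))
x(R(-3, 4), -89) - D(-213, -157) = 151 - (-213)*(-1 - 213) = 151 - (-213)*(-214) = 151 - 1*45582 = 151 - 45582 = -45431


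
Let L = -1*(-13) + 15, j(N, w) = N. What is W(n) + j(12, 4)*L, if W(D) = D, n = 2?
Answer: 338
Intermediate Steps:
L = 28 (L = 13 + 15 = 28)
W(n) + j(12, 4)*L = 2 + 12*28 = 2 + 336 = 338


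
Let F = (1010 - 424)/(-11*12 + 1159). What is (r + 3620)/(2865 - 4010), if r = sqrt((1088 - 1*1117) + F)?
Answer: -724/229 - I*sqrt(29985319)/1175915 ≈ -3.1616 - 0.0046567*I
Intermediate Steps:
F = 586/1027 (F = 586/(-132 + 1159) = 586/1027 ≈ 0.57059)
r = I*sqrt(29985319)/1027 (r = sqrt((1088 - 1*1117) + 586/1027) = sqrt((1088 - 1117) + 586/1027) = sqrt(-29 + 586/1027) = sqrt(-29197/1027) = I*sqrt(29985319)/1027 ≈ 5.3319*I)
(r + 3620)/(2865 - 4010) = (I*sqrt(29985319)/1027 + 3620)/(2865 - 4010) = (3620 + I*sqrt(29985319)/1027)/(-1145) = (3620 + I*sqrt(29985319)/1027)*(-1/1145) = -724/229 - I*sqrt(29985319)/1175915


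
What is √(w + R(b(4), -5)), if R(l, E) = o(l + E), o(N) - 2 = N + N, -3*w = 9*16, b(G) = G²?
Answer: 2*I*√6 ≈ 4.899*I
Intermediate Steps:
w = -48 (w = -3*16 = -⅓*144 = -48)
o(N) = 2 + 2*N (o(N) = 2 + (N + N) = 2 + 2*N)
R(l, E) = 2 + 2*E + 2*l (R(l, E) = 2 + 2*(l + E) = 2 + 2*(E + l) = 2 + (2*E + 2*l) = 2 + 2*E + 2*l)
√(w + R(b(4), -5)) = √(-48 + (2 + 2*(-5) + 2*4²)) = √(-48 + (2 - 10 + 2*16)) = √(-48 + (2 - 10 + 32)) = √(-48 + 24) = √(-24) = 2*I*√6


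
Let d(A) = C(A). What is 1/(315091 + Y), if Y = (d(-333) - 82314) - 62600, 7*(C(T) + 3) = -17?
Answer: 7/1191201 ≈ 5.8764e-6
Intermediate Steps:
C(T) = -38/7 (C(T) = -3 + (1/7)*(-17) = -3 - 17/7 = -38/7)
d(A) = -38/7
Y = -1014436/7 (Y = (-38/7 - 82314) - 62600 = -576236/7 - 62600 = -1014436/7 ≈ -1.4492e+5)
1/(315091 + Y) = 1/(315091 - 1014436/7) = 1/(1191201/7) = 7/1191201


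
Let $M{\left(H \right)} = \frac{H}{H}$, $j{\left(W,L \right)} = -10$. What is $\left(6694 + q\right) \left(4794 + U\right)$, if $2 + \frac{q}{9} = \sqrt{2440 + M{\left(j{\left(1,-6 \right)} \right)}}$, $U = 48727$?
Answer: $357306196 + 481689 \sqrt{2441} \approx 3.811 \cdot 10^{8}$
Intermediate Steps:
$M{\left(H \right)} = 1$
$q = -18 + 9 \sqrt{2441}$ ($q = -18 + 9 \sqrt{2440 + 1} = -18 + 9 \sqrt{2441} \approx 426.66$)
$\left(6694 + q\right) \left(4794 + U\right) = \left(6694 - \left(18 - 9 \sqrt{2441}\right)\right) \left(4794 + 48727\right) = \left(6676 + 9 \sqrt{2441}\right) 53521 = 357306196 + 481689 \sqrt{2441}$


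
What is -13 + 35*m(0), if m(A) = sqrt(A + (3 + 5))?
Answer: -13 + 70*sqrt(2) ≈ 85.995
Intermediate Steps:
m(A) = sqrt(8 + A) (m(A) = sqrt(A + 8) = sqrt(8 + A))
-13 + 35*m(0) = -13 + 35*sqrt(8 + 0) = -13 + 35*sqrt(8) = -13 + 35*(2*sqrt(2)) = -13 + 70*sqrt(2)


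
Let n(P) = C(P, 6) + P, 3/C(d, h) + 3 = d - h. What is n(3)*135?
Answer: 675/2 ≈ 337.50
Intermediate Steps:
C(d, h) = 3/(-3 + d - h) (C(d, h) = 3/(-3 + (d - h)) = 3/(-3 + d - h))
n(P) = P + 3/(-9 + P) (n(P) = 3/(-3 + P - 1*6) + P = 3/(-3 + P - 6) + P = 3/(-9 + P) + P = P + 3/(-9 + P))
n(3)*135 = ((3 + 3*(-9 + 3))/(-9 + 3))*135 = ((3 + 3*(-6))/(-6))*135 = -(3 - 18)/6*135 = -1/6*(-15)*135 = (5/2)*135 = 675/2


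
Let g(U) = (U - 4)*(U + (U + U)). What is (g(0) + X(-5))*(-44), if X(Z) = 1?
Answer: -44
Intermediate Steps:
g(U) = 3*U*(-4 + U) (g(U) = (-4 + U)*(U + 2*U) = (-4 + U)*(3*U) = 3*U*(-4 + U))
(g(0) + X(-5))*(-44) = (3*0*(-4 + 0) + 1)*(-44) = (3*0*(-4) + 1)*(-44) = (0 + 1)*(-44) = 1*(-44) = -44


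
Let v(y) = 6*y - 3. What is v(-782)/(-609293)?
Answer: 4695/609293 ≈ 0.0077057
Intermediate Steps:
v(y) = -3 + 6*y
v(-782)/(-609293) = (-3 + 6*(-782))/(-609293) = (-3 - 4692)*(-1/609293) = -4695*(-1/609293) = 4695/609293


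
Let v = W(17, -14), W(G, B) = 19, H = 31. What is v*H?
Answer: 589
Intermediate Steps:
v = 19
v*H = 19*31 = 589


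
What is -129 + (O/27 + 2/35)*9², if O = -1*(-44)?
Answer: 267/35 ≈ 7.6286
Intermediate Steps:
O = 44
-129 + (O/27 + 2/35)*9² = -129 + (44/27 + 2/35)*9² = -129 + (44*(1/27) + 2*(1/35))*81 = -129 + (44/27 + 2/35)*81 = -129 + (1594/945)*81 = -129 + 4782/35 = 267/35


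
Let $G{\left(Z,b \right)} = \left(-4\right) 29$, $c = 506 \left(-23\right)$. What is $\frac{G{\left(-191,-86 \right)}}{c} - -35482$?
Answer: $\frac{206469816}{5819} \approx 35482.0$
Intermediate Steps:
$c = -11638$
$G{\left(Z,b \right)} = -116$
$\frac{G{\left(-191,-86 \right)}}{c} - -35482 = - \frac{116}{-11638} - -35482 = \left(-116\right) \left(- \frac{1}{11638}\right) + 35482 = \frac{58}{5819} + 35482 = \frac{206469816}{5819}$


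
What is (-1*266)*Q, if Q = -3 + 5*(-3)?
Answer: 4788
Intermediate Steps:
Q = -18 (Q = -3 - 15 = -18)
(-1*266)*Q = -1*266*(-18) = -266*(-18) = 4788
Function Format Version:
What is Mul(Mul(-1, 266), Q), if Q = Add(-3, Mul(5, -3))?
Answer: 4788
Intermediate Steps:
Q = -18 (Q = Add(-3, -15) = -18)
Mul(Mul(-1, 266), Q) = Mul(Mul(-1, 266), -18) = Mul(-266, -18) = 4788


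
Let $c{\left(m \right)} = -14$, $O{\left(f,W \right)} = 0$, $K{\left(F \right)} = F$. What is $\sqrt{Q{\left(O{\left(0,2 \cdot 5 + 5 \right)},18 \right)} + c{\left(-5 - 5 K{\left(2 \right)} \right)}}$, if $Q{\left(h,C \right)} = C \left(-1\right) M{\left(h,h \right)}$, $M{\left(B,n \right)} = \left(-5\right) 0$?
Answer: $i \sqrt{14} \approx 3.7417 i$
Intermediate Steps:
$M{\left(B,n \right)} = 0$
$Q{\left(h,C \right)} = 0$ ($Q{\left(h,C \right)} = C \left(-1\right) 0 = - C 0 = 0$)
$\sqrt{Q{\left(O{\left(0,2 \cdot 5 + 5 \right)},18 \right)} + c{\left(-5 - 5 K{\left(2 \right)} \right)}} = \sqrt{0 - 14} = \sqrt{-14} = i \sqrt{14}$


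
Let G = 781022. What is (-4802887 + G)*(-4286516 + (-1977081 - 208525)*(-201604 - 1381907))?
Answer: -13919380590309719750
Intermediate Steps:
(-4802887 + G)*(-4286516 + (-1977081 - 208525)*(-201604 - 1381907)) = (-4802887 + 781022)*(-4286516 + (-1977081 - 208525)*(-201604 - 1381907)) = -4021865*(-4286516 - 2185606*(-1583511)) = -4021865*(-4286516 + 3460931142666) = -4021865*3460926856150 = -13919380590309719750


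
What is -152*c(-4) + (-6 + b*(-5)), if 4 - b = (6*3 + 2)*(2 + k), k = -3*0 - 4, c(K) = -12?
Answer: 1598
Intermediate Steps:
k = -4 (k = 0 - 4 = -4)
b = 44 (b = 4 - (6*3 + 2)*(2 - 4) = 4 - (18 + 2)*(-2) = 4 - 20*(-2) = 4 - 1*(-40) = 4 + 40 = 44)
-152*c(-4) + (-6 + b*(-5)) = -152*(-12) + (-6 + 44*(-5)) = 1824 + (-6 - 220) = 1824 - 226 = 1598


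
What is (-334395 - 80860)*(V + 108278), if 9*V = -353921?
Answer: -257699363155/9 ≈ -2.8633e+10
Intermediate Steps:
V = -353921/9 (V = (⅑)*(-353921) = -353921/9 ≈ -39325.)
(-334395 - 80860)*(V + 108278) = (-334395 - 80860)*(-353921/9 + 108278) = -415255*620581/9 = -257699363155/9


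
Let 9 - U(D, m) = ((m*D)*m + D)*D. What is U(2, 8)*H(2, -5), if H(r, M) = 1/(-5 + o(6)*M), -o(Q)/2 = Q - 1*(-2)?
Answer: -251/75 ≈ -3.3467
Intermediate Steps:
o(Q) = -4 - 2*Q (o(Q) = -2*(Q - 1*(-2)) = -2*(Q + 2) = -2*(2 + Q) = -4 - 2*Q)
U(D, m) = 9 - D*(D + D*m²) (U(D, m) = 9 - ((m*D)*m + D)*D = 9 - ((D*m)*m + D)*D = 9 - (D*m² + D)*D = 9 - (D + D*m²)*D = 9 - D*(D + D*m²))
H(r, M) = 1/(-5 - 16*M) (H(r, M) = 1/(-5 + (-4 - 2*6)*M) = 1/(-5 + (-4 - 12)*M) = 1/(-5 - 16*M))
U(2, 8)*H(2, -5) = (9 - 1*2² - 1*2²*8²)*(-1/(5 + 16*(-5))) = (9 - 1*4 - 1*4*64)*(-1/(5 - 80)) = (9 - 4 - 256)*(-1/(-75)) = -(-251)*(-1)/75 = -251*1/75 = -251/75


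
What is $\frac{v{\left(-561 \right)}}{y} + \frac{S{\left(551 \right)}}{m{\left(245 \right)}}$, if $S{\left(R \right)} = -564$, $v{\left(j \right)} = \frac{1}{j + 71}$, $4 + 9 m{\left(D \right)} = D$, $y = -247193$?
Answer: $- \frac{614828317079}{29191021370} \approx -21.062$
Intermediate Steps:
$m{\left(D \right)} = - \frac{4}{9} + \frac{D}{9}$
$v{\left(j \right)} = \frac{1}{71 + j}$
$\frac{v{\left(-561 \right)}}{y} + \frac{S{\left(551 \right)}}{m{\left(245 \right)}} = \frac{1}{\left(71 - 561\right) \left(-247193\right)} - \frac{564}{- \frac{4}{9} + \frac{1}{9} \cdot 245} = \frac{1}{-490} \left(- \frac{1}{247193}\right) - \frac{564}{- \frac{4}{9} + \frac{245}{9}} = \left(- \frac{1}{490}\right) \left(- \frac{1}{247193}\right) - \frac{564}{\frac{241}{9}} = \frac{1}{121124570} - \frac{5076}{241} = - \frac{614828317079}{29191021370}$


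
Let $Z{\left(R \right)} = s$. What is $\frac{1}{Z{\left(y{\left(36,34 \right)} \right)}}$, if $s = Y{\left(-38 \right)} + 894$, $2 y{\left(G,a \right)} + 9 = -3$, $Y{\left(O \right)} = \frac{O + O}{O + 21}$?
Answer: $\frac{17}{15274} \approx 0.001113$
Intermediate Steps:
$Y{\left(O \right)} = \frac{2 O}{21 + O}$
$y{\left(G,a \right)} = -6$ ($y{\left(G,a \right)} = - \frac{9}{2} + \frac{1}{2} \left(-3\right) = - \frac{9}{2} - \frac{3}{2} = -6$)
$s = \frac{15274}{17}$ ($s = 2 \left(-38\right) \frac{1}{21 - 38} + 894 = 2 \left(-38\right) \frac{1}{-17} + 894 = 2 \left(-38\right) \left(- \frac{1}{17}\right) + 894 = \frac{76}{17} + 894 = \frac{15274}{17} \approx 898.47$)
$Z{\left(R \right)} = \frac{15274}{17}$
$\frac{1}{Z{\left(y{\left(36,34 \right)} \right)}} = \frac{1}{\frac{15274}{17}} = \frac{17}{15274}$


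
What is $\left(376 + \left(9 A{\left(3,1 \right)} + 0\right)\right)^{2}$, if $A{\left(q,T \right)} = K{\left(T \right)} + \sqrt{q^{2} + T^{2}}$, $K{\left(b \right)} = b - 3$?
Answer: $128974 + 6444 \sqrt{10} \approx 1.4935 \cdot 10^{5}$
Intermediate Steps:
$K{\left(b \right)} = -3 + b$
$A{\left(q,T \right)} = -3 + T + \sqrt{T^{2} + q^{2}}$ ($A{\left(q,T \right)} = \left(-3 + T\right) + \sqrt{q^{2} + T^{2}} = \left(-3 + T\right) + \sqrt{T^{2} + q^{2}} = -3 + T + \sqrt{T^{2} + q^{2}}$)
$\left(376 + \left(9 A{\left(3,1 \right)} + 0\right)\right)^{2} = \left(376 + \left(9 \left(-3 + 1 + \sqrt{1^{2} + 3^{2}}\right) + 0\right)\right)^{2} = \left(376 + \left(9 \left(-3 + 1 + \sqrt{1 + 9}\right) + 0\right)\right)^{2} = \left(376 + \left(9 \left(-3 + 1 + \sqrt{10}\right) + 0\right)\right)^{2} = \left(376 + \left(9 \left(-2 + \sqrt{10}\right) + 0\right)\right)^{2} = \left(376 - \left(18 - 9 \sqrt{10}\right)\right)^{2} = \left(358 + 9 \sqrt{10}\right)^{2}$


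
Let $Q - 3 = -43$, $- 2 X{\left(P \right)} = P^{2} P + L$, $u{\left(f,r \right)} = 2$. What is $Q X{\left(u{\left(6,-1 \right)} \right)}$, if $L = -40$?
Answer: $-640$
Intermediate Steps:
$X{\left(P \right)} = 20 - \frac{P^{3}}{2}$ ($X{\left(P \right)} = - \frac{P^{2} P - 40}{2} = - \frac{P^{3} - 40}{2} = - \frac{-40 + P^{3}}{2} = 20 - \frac{P^{3}}{2}$)
$Q = -40$ ($Q = 3 - 43 = -40$)
$Q X{\left(u{\left(6,-1 \right)} \right)} = - 40 \left(20 - \frac{2^{3}}{2}\right) = - 40 \left(20 - 4\right) = \left(-40\right) 16 = -640$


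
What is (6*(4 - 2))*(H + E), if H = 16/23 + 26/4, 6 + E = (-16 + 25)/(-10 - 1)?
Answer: 1146/253 ≈ 4.5296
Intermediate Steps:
E = -75/11 (E = -6 + (-16 + 25)/(-10 - 1) = -6 + 9/(-11) = -6 + 9*(-1/11) = -6 - 9/11 = -75/11 ≈ -6.8182)
H = 331/46 (H = 16*(1/23) + 26*(¼) = 16/23 + 13/2 = 331/46 ≈ 7.1956)
(6*(4 - 2))*(H + E) = (6*(4 - 2))*(331/46 - 75/11) = (6*2)*(191/506) = 12*(191/506) = 1146/253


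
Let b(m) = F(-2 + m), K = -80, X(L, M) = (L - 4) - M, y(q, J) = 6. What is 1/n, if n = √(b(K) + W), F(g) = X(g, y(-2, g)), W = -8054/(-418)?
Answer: -I*√353001/5067 ≈ -0.11726*I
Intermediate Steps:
W = 4027/209 (W = -8054*(-1/418) = 4027/209 ≈ 19.268)
X(L, M) = -4 + L - M (X(L, M) = (-4 + L) - M = -4 + L - M)
F(g) = -10 + g (F(g) = -4 + g - 1*6 = -4 + g - 6 = -10 + g)
b(m) = -12 + m (b(m) = -10 + (-2 + m) = -12 + m)
n = 3*I*√353001/209 (n = √((-12 - 80) + 4027/209) = √(-92 + 4027/209) = √(-15201/209) = 3*I*√353001/209 ≈ 8.5283*I)
1/n = 1/(3*I*√353001/209) = -I*√353001/5067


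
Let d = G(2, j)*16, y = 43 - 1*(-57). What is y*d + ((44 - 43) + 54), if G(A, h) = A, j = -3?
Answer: 3255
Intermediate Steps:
y = 100 (y = 43 + 57 = 100)
d = 32 (d = 2*16 = 32)
y*d + ((44 - 43) + 54) = 100*32 + ((44 - 43) + 54) = 3200 + (1 + 54) = 3200 + 55 = 3255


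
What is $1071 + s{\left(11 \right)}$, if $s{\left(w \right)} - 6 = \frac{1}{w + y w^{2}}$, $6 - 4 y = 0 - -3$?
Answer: $\frac{438343}{407} \approx 1077.0$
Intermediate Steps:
$y = \frac{3}{4}$ ($y = \frac{3}{2} - \frac{0 - -3}{4} = \frac{3}{2} - \frac{0 + 3}{4} = \frac{3}{2} - \frac{3}{4} = \frac{3}{4} \approx 0.75$)
$s{\left(w \right)} = 6 + \frac{1}{w + \frac{3 w^{2}}{4}}$
$1071 + s{\left(11 \right)} = 1071 + \frac{2 \left(2 + 9 \cdot 11^{2} + 12 \cdot 11\right)}{11 \left(4 + 3 \cdot 11\right)} = 1071 + 2 \cdot \frac{1}{11} \frac{1}{4 + 33} \left(2 + 9 \cdot 121 + 132\right) = 1071 + 2 \cdot \frac{1}{11} \cdot \frac{1}{37} \left(2 + 1089 + 132\right) = 1071 + 2 \cdot \frac{1}{11} \cdot \frac{1}{37} \cdot 1223 = 1071 + \frac{2446}{407} = \frac{438343}{407}$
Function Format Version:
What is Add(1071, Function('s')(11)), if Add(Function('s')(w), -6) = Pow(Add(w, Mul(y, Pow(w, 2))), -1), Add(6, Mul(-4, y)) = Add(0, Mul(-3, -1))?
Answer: Rational(438343, 407) ≈ 1077.0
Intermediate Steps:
y = Rational(3, 4) (y = Add(Rational(3, 2), Mul(Rational(-1, 4), Add(0, Mul(-3, -1)))) = Add(Rational(3, 2), Mul(Rational(-1, 4), Add(0, 3))) = Add(Rational(3, 2), Mul(Rational(-1, 4), 3)) = Add(Rational(3, 2), Rational(-3, 4)) = Rational(3, 4) ≈ 0.75000)
Function('s')(w) = Add(6, Pow(Add(w, Mul(Rational(3, 4), Pow(w, 2))), -1))
Add(1071, Function('s')(11)) = Add(1071, Mul(2, Pow(11, -1), Pow(Add(4, Mul(3, 11)), -1), Add(2, Mul(9, Pow(11, 2)), Mul(12, 11)))) = Add(1071, Mul(2, Rational(1, 11), Pow(Add(4, 33), -1), Add(2, Mul(9, 121), 132))) = Add(1071, Mul(2, Rational(1, 11), Pow(37, -1), Add(2, 1089, 132))) = Add(1071, Mul(2, Rational(1, 11), Rational(1, 37), 1223)) = Add(1071, Rational(2446, 407)) = Rational(438343, 407)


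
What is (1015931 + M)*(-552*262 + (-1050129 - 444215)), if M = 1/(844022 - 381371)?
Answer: -770350186473619376/462651 ≈ -1.6651e+12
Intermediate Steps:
M = 1/462651 ≈ 2.1615e-6
(1015931 + M)*(-552*262 + (-1050129 - 444215)) = (1015931 + 1/462651)*(-552*262 + (-1050129 - 444215)) = 470021493082*(-144624 - 1494344)/462651 = (470021493082/462651)*(-1638968) = -770350186473619376/462651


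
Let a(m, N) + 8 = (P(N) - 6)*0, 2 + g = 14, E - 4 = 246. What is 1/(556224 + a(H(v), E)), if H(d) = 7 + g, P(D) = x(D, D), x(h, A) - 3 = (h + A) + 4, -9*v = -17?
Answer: 1/556216 ≈ 1.7979e-6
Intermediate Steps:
v = 17/9 (v = -⅑*(-17) = 17/9 ≈ 1.8889)
E = 250 (E = 4 + 246 = 250)
x(h, A) = 7 + A + h (x(h, A) = 3 + ((h + A) + 4) = 3 + ((A + h) + 4) = 3 + (4 + A + h) = 7 + A + h)
P(D) = 7 + 2*D (P(D) = 7 + D + D = 7 + 2*D)
g = 12 (g = -2 + 14 = 12)
H(d) = 19 (H(d) = 7 + 12 = 19)
a(m, N) = -8 (a(m, N) = -8 + ((7 + 2*N) - 6)*0 = -8 + (1 + 2*N)*0 = -8 + 0 = -8)
1/(556224 + a(H(v), E)) = 1/(556224 - 8) = 1/556216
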